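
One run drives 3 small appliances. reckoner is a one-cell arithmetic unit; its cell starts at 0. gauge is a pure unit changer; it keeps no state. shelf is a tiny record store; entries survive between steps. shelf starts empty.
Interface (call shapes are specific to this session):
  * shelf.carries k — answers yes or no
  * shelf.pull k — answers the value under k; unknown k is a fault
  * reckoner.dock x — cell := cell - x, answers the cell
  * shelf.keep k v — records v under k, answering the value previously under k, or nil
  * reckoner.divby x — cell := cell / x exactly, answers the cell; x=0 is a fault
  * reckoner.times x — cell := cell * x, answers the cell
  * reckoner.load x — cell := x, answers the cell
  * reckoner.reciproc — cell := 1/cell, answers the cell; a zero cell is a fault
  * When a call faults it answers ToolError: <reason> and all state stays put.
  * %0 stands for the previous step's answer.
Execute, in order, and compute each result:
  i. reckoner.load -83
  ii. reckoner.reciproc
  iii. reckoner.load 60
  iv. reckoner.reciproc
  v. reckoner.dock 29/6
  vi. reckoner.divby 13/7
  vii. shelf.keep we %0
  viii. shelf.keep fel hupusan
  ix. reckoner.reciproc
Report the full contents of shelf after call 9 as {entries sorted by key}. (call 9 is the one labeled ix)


CALL reckoner.load[x: -83]
RET  -83
CALL reckoner.reciproc[]
RET  -1/83
CALL reckoner.load[x: 60]
RET  60
CALL reckoner.reciproc[]
RET  1/60
CALL reckoner.dock[x: 29/6]
RET  -289/60
CALL reckoner.divby[x: 13/7]
RET  -2023/780
CALL shelf.keep[k: we; v: %0]
RET  nil
CALL shelf.keep[k: fel; v: hupusan]
RET  nil
CALL reckoner.reciproc[]
RET  -780/2023

Answer: {fel=hupusan, we=-2023/780}


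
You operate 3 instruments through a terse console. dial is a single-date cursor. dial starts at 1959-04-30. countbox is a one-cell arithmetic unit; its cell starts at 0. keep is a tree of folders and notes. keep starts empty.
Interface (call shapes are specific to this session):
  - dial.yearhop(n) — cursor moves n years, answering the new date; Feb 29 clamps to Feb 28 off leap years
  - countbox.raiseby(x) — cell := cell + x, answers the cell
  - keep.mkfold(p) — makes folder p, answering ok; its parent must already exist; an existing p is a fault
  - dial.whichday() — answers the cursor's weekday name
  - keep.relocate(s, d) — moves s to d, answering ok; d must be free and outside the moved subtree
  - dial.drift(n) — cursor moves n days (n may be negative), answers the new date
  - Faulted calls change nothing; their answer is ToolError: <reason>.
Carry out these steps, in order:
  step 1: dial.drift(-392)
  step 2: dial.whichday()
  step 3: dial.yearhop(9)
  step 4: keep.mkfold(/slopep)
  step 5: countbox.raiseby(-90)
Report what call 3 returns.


Answer: 1967-04-03

Derivation:
> drift n→-392
= 1958-04-03
> whichday
= Thursday
> yearhop n→9
= 1967-04-03
> mkfold p→/slopep
= ok
> raiseby x→-90
= -90


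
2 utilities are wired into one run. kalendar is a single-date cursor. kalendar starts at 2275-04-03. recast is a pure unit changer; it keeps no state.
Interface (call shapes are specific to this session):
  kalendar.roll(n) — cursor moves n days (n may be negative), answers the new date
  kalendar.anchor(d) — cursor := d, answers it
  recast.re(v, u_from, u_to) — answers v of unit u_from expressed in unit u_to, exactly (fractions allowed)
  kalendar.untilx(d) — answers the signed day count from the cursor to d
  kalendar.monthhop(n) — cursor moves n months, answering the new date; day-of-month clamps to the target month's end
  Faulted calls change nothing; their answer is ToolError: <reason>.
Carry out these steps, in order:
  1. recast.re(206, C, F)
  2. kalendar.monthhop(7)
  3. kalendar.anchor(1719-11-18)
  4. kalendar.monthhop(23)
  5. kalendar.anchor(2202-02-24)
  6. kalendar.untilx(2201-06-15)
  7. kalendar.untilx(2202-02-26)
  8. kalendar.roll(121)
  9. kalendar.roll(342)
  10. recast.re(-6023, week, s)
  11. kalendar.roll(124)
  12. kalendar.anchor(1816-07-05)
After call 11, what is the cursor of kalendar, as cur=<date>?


Invoking re(v='206', u_from='C', u_to='F'): 2014/5.
I run monthhop(n='7'), which returns 2275-11-03.
I call anchor(d='1719-11-18'), and observe 1719-11-18.
Next I call monthhop(n='23'), giving 1721-10-18.
I try anchor(d='2202-02-24'), and get 2202-02-24.
Using untilx(d='2201-06-15'): -254.
I run untilx(d='2202-02-26'), → 2.
Invoking roll(n='121'), → 2202-06-25.
I call roll(n='342'): 2203-06-02.
I invoke re(v='-6023', u_from='week', u_to='s'), and observe -3642710400.
Invoking roll(n='124'): 2203-10-04.
Using anchor(d='1816-07-05'), → 1816-07-05.

Answer: cur=2203-10-04


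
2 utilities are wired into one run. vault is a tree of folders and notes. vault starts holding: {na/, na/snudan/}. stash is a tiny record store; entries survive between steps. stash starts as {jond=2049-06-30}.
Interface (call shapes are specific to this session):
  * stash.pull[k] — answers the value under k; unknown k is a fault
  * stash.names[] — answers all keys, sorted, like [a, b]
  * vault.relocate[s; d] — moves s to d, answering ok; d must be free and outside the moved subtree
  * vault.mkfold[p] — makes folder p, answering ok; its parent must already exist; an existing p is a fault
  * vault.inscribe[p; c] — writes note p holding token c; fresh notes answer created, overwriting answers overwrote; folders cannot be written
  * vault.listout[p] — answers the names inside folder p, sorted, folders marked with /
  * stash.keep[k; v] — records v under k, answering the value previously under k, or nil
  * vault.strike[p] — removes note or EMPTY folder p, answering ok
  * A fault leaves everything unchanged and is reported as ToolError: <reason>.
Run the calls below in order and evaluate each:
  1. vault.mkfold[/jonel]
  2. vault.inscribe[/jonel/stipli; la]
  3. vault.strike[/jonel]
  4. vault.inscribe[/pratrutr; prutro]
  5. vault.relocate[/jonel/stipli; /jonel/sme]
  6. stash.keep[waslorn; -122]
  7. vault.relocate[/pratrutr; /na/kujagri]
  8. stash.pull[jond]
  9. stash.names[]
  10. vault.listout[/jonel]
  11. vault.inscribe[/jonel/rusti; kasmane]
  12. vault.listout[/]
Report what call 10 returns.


Answer: [sme]

Derivation:
Next I call vault.mkfold on p→/jonel, and get ok.
Now I run vault.inscribe on p→/jonel/stipli, c→la: created.
Using vault.strike on p→/jonel, and get ToolError: not empty.
I call vault.inscribe on p→/pratrutr, c→prutro, → created.
Then vault.relocate on s→/jonel/stipli, d→/jonel/sme, yielding ok.
Now I run stash.keep on k→waslorn, v→-122, giving nil.
Then vault.relocate on s→/pratrutr, d→/na/kujagri, — result: ok.
Using stash.pull on k→jond, giving 2049-06-30.
Using stash.names, giving [jond, waslorn].
I try vault.listout on p→/jonel, and see [sme].
Then vault.inscribe on p→/jonel/rusti, c→kasmane, which returns created.
I use vault.listout on p→/, and see [jonel/, na/].


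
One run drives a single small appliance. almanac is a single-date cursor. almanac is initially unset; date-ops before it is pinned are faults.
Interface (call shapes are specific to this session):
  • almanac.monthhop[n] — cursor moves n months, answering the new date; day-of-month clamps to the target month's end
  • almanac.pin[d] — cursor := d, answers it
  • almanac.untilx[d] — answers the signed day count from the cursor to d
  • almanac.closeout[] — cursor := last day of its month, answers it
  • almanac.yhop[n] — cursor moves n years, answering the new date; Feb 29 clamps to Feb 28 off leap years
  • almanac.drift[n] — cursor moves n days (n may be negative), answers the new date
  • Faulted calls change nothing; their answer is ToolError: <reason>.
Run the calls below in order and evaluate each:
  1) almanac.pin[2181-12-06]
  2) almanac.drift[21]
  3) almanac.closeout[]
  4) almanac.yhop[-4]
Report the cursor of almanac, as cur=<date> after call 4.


==> almanac.pin(d: 2181-12-06)
<== 2181-12-06
==> almanac.drift(n: 21)
<== 2181-12-27
==> almanac.closeout()
<== 2181-12-31
==> almanac.yhop(n: -4)
<== 2177-12-31

Answer: cur=2177-12-31


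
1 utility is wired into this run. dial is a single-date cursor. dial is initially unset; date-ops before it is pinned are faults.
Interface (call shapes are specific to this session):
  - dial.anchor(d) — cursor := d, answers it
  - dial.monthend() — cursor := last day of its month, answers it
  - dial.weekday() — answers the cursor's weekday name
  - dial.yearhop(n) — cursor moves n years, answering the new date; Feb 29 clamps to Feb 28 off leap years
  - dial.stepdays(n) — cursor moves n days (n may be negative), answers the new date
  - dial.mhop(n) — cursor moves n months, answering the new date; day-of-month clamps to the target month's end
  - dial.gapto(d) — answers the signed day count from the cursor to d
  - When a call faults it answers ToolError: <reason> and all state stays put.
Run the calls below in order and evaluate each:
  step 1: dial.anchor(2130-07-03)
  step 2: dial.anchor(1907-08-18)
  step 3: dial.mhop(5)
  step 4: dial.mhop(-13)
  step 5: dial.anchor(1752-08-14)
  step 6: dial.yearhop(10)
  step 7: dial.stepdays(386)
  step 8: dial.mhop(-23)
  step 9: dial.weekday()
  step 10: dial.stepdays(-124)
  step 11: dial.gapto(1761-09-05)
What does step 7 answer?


> dial.anchor d=2130-07-03
[out] 2130-07-03
> dial.anchor d=1907-08-18
[out] 1907-08-18
> dial.mhop n=5
[out] 1908-01-18
> dial.mhop n=-13
[out] 1906-12-18
> dial.anchor d=1752-08-14
[out] 1752-08-14
> dial.yearhop n=10
[out] 1762-08-14
> dial.stepdays n=386
[out] 1763-09-04
> dial.mhop n=-23
[out] 1761-10-04
> dial.weekday
[out] Sunday
> dial.stepdays n=-124
[out] 1761-06-02
> dial.gapto d=1761-09-05
[out] 95

Answer: 1763-09-04


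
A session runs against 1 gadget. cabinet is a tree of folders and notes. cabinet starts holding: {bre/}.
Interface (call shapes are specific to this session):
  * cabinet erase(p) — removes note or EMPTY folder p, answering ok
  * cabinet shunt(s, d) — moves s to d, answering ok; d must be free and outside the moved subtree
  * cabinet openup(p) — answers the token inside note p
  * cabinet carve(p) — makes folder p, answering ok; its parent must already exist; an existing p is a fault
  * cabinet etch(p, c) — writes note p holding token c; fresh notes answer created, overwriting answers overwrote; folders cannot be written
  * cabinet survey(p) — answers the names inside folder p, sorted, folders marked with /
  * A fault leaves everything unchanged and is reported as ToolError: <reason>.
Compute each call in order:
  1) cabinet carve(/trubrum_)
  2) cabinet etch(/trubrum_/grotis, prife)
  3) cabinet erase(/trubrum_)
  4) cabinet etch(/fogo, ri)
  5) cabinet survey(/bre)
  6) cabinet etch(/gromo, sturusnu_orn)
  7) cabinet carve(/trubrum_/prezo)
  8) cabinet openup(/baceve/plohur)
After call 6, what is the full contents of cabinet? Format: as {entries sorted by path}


Do: cabinet carve[p: /trubrum_]
See: ok
Do: cabinet etch[p: /trubrum_/grotis; c: prife]
See: created
Do: cabinet erase[p: /trubrum_]
See: ToolError: not empty
Do: cabinet etch[p: /fogo; c: ri]
See: created
Do: cabinet survey[p: /bre]
See: []
Do: cabinet etch[p: /gromo; c: sturusnu_orn]
See: created
Do: cabinet carve[p: /trubrum_/prezo]
See: ok
Do: cabinet openup[p: /baceve/plohur]
See: ToolError: not found

Answer: {bre/, fogo=ri, gromo=sturusnu_orn, trubrum_/, trubrum_/grotis=prife}


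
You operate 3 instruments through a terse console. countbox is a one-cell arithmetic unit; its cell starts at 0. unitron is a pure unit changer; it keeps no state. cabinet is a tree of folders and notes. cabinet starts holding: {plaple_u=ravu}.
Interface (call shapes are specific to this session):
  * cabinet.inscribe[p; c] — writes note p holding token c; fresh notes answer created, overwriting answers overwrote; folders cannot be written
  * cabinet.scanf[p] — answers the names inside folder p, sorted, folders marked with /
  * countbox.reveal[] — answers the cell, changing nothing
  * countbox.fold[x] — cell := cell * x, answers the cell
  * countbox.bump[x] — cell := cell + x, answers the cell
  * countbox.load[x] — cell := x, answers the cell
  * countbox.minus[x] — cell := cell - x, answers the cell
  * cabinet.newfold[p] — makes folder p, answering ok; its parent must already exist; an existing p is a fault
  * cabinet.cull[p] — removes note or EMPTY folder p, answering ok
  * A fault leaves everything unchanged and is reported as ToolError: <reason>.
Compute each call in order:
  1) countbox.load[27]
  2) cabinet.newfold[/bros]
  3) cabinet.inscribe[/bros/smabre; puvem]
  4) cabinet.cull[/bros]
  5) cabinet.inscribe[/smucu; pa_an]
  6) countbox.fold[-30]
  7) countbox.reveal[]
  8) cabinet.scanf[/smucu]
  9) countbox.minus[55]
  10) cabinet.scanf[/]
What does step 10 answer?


Answer: [bros/, plaple_u, smucu]

Derivation:
;; countbox.load(x=27) -> 27
;; cabinet.newfold(p=/bros) -> ok
;; cabinet.inscribe(p=/bros/smabre, c=puvem) -> created
;; cabinet.cull(p=/bros) -> ToolError: not empty
;; cabinet.inscribe(p=/smucu, c=pa_an) -> created
;; countbox.fold(x=-30) -> -810
;; countbox.reveal() -> -810
;; cabinet.scanf(p=/smucu) -> ToolError: not a directory
;; countbox.minus(x=55) -> -865
;; cabinet.scanf(p=/) -> [bros/, plaple_u, smucu]


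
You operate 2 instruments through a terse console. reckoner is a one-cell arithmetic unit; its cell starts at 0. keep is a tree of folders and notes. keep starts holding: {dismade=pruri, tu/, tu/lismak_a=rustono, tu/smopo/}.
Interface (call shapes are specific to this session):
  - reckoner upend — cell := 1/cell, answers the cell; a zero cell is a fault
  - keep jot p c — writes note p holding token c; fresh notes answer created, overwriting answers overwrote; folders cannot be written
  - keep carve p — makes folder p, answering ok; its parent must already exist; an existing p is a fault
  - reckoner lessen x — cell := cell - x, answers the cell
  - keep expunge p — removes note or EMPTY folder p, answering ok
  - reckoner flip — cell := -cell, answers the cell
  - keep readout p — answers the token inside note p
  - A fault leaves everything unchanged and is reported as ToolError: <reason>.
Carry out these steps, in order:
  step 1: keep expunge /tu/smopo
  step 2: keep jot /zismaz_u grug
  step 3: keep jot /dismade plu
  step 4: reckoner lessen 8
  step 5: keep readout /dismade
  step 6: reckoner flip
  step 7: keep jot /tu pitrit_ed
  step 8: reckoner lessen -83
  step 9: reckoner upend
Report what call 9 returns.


Answer: 1/91

Derivation:
CALL keep expunge[p=/tu/smopo]
RET  ok
CALL keep jot[p=/zismaz_u; c=grug]
RET  created
CALL keep jot[p=/dismade; c=plu]
RET  overwrote
CALL reckoner lessen[x=8]
RET  -8
CALL keep readout[p=/dismade]
RET  plu
CALL reckoner flip[]
RET  8
CALL keep jot[p=/tu; c=pitrit_ed]
RET  ToolError: is a directory
CALL reckoner lessen[x=-83]
RET  91
CALL reckoner upend[]
RET  1/91


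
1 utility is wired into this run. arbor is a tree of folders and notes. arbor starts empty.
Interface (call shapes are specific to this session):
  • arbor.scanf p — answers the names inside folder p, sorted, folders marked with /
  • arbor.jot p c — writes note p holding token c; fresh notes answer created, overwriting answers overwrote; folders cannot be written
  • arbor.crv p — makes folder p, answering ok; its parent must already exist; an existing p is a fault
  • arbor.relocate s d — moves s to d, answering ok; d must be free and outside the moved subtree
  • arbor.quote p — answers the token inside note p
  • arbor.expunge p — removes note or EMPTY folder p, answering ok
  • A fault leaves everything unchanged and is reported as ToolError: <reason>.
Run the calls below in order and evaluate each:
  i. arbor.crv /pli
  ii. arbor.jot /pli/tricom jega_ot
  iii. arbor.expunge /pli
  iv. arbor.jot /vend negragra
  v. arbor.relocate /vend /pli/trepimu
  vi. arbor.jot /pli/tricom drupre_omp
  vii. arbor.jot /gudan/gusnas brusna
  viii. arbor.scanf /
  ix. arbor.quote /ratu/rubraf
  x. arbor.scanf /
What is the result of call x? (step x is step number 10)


Answer: [pli/]

Derivation:
-> arbor.crv(p→/pli)
<- ok
-> arbor.jot(p→/pli/tricom, c→jega_ot)
<- created
-> arbor.expunge(p→/pli)
<- ToolError: not empty
-> arbor.jot(p→/vend, c→negragra)
<- created
-> arbor.relocate(s→/vend, d→/pli/trepimu)
<- ok
-> arbor.jot(p→/pli/tricom, c→drupre_omp)
<- overwrote
-> arbor.jot(p→/gudan/gusnas, c→brusna)
<- ToolError: no parent
-> arbor.scanf(p→/)
<- [pli/]
-> arbor.quote(p→/ratu/rubraf)
<- ToolError: not found
-> arbor.scanf(p→/)
<- [pli/]


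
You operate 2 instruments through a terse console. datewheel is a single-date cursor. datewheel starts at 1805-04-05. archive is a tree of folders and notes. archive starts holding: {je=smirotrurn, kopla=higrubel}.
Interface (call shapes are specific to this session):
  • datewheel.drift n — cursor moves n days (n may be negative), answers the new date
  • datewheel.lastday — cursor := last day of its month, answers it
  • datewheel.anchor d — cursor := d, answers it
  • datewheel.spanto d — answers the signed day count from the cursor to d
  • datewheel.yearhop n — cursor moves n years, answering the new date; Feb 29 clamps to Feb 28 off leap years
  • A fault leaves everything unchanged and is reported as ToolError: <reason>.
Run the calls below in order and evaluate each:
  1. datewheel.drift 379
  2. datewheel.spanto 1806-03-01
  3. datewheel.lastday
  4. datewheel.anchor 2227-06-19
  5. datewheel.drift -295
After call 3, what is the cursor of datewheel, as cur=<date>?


Answer: cur=1806-04-30

Derivation:
>>> drift n→379
:: 1806-04-19
>>> spanto d→1806-03-01
:: -49
>>> lastday
:: 1806-04-30
>>> anchor d→2227-06-19
:: 2227-06-19
>>> drift n→-295
:: 2226-08-28


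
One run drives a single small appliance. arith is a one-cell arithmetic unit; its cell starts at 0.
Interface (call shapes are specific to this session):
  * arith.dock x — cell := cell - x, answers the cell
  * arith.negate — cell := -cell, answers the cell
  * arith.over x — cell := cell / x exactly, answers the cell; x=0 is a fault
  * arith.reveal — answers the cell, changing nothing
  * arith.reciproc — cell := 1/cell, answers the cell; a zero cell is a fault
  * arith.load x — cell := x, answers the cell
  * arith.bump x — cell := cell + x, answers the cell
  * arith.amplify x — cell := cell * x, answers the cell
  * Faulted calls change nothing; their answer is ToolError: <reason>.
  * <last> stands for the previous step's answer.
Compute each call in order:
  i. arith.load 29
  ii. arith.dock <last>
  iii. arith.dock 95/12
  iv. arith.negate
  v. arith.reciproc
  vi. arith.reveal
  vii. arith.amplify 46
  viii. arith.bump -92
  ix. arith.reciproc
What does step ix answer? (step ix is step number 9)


Answer: -95/8188

Derivation:
·→ arith.load(x→29)
·← 29
·→ arith.dock(x→<last>)
·← 0
·→ arith.dock(x→95/12)
·← -95/12
·→ arith.negate()
·← 95/12
·→ arith.reciproc()
·← 12/95
·→ arith.reveal()
·← 12/95
·→ arith.amplify(x→46)
·← 552/95
·→ arith.bump(x→-92)
·← -8188/95
·→ arith.reciproc()
·← -95/8188


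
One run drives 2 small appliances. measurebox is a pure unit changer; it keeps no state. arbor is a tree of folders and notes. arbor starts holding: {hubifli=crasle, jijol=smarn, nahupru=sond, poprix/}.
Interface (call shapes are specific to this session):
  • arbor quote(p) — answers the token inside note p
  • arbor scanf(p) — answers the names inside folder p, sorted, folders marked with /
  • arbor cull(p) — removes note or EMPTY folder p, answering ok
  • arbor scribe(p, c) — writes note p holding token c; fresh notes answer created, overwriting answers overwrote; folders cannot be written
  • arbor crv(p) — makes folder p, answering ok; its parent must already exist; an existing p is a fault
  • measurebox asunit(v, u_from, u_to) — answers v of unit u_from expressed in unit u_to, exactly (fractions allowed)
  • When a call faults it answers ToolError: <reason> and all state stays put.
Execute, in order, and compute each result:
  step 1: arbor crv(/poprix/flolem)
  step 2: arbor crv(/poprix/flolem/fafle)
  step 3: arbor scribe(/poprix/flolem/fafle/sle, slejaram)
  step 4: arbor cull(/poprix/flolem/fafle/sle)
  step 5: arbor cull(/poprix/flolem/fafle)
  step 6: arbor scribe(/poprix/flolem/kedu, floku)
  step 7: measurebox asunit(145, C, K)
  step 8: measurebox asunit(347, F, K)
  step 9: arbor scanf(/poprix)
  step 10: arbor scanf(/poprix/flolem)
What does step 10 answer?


Using arbor crv using p: /poprix/flolem, — result: ok.
I try arbor crv using p: /poprix/flolem/fafle, and get ok.
Next I call arbor scribe using p: /poprix/flolem/fafle/sle, c: slejaram, giving created.
I run arbor cull using p: /poprix/flolem/fafle/sle, → ok.
Using arbor cull using p: /poprix/flolem/fafle, which returns ok.
Using arbor scribe using p: /poprix/flolem/kedu, c: floku, yielding created.
Now I run measurebox asunit using v: 145, u_from: C, u_to: K: 8363/20.
Then measurebox asunit using v: 347, u_from: F, u_to: K, and observe 8963/20.
I invoke arbor scanf using p: /poprix, yielding [flolem/].
Using arbor scanf using p: /poprix/flolem, and observe [kedu].

Answer: [kedu]


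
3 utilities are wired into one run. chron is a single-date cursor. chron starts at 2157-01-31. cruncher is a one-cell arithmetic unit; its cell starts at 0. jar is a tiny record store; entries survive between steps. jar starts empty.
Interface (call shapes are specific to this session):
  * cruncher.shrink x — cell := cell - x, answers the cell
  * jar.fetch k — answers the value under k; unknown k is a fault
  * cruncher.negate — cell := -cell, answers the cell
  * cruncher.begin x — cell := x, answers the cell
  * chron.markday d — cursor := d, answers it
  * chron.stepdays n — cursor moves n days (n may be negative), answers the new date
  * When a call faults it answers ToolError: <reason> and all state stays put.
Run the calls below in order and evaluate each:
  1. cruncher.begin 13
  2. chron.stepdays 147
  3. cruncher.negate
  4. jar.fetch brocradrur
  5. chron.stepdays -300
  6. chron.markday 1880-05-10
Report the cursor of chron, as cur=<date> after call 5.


Answer: cur=2156-08-31

Derivation:
I use begin with x=13, yielding 13.
I run stepdays with n=147, yielding 2157-06-27.
I use negate, and see -13.
I call fetch with k=brocradrur, and see ToolError: no such key brocradrur.
Then stepdays with n=-300, which returns 2156-08-31.
Invoking markday with d=1880-05-10, yielding 1880-05-10.


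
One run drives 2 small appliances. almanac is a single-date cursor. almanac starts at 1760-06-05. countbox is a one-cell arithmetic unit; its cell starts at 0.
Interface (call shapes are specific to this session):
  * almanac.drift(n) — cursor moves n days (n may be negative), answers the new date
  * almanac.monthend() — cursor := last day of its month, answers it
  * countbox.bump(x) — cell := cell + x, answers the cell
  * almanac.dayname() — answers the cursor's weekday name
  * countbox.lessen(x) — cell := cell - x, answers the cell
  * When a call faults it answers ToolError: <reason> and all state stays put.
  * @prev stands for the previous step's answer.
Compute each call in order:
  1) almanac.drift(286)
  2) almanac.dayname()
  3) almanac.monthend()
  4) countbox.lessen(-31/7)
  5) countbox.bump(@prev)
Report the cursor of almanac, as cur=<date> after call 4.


% almanac.drift(n→286) == 1761-03-18
% almanac.dayname() == Wednesday
% almanac.monthend() == 1761-03-31
% countbox.lessen(x→-31/7) == 31/7
% countbox.bump(x→@prev) == 62/7

Answer: cur=1761-03-31


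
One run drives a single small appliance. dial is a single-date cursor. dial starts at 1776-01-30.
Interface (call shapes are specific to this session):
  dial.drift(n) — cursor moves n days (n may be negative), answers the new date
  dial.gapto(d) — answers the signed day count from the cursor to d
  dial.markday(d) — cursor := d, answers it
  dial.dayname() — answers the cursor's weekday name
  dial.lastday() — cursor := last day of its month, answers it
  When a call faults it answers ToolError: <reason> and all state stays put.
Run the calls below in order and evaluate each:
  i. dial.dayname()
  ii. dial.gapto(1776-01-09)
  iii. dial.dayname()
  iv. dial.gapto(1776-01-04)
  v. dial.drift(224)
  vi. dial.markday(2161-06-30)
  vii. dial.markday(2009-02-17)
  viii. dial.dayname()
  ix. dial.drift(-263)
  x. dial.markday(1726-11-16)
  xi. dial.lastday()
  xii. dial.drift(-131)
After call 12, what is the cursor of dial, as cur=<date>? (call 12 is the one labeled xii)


Answer: cur=1726-07-22

Derivation:
[in] dial.dayname
  Tuesday
[in] dial.gapto d→1776-01-09
  -21
[in] dial.dayname
  Tuesday
[in] dial.gapto d→1776-01-04
  -26
[in] dial.drift n→224
  1776-09-10
[in] dial.markday d→2161-06-30
  2161-06-30
[in] dial.markday d→2009-02-17
  2009-02-17
[in] dial.dayname
  Tuesday
[in] dial.drift n→-263
  2008-05-30
[in] dial.markday d→1726-11-16
  1726-11-16
[in] dial.lastday
  1726-11-30
[in] dial.drift n→-131
  1726-07-22


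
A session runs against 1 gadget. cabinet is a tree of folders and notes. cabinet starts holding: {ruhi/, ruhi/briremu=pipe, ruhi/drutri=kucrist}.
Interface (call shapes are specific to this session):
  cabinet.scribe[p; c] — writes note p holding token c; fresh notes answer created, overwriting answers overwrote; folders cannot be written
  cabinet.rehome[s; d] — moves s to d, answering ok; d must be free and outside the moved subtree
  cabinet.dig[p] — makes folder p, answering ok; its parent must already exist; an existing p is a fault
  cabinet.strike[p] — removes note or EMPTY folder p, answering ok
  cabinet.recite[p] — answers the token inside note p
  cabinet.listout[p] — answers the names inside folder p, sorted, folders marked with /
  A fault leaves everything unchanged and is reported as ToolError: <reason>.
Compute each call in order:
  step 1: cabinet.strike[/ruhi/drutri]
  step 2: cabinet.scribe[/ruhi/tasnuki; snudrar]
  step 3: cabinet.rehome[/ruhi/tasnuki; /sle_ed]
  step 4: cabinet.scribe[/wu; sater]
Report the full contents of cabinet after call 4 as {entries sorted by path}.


Answer: {ruhi/, ruhi/briremu=pipe, sle_ed=snudrar, wu=sater}

Derivation:
Now I run strike with p=/ruhi/drutri, which returns ok.
I invoke scribe with p=/ruhi/tasnuki, c=snudrar, → created.
Calling rehome with s=/ruhi/tasnuki, d=/sle_ed, and observe ok.
I invoke scribe with p=/wu, c=sater, which returns created.


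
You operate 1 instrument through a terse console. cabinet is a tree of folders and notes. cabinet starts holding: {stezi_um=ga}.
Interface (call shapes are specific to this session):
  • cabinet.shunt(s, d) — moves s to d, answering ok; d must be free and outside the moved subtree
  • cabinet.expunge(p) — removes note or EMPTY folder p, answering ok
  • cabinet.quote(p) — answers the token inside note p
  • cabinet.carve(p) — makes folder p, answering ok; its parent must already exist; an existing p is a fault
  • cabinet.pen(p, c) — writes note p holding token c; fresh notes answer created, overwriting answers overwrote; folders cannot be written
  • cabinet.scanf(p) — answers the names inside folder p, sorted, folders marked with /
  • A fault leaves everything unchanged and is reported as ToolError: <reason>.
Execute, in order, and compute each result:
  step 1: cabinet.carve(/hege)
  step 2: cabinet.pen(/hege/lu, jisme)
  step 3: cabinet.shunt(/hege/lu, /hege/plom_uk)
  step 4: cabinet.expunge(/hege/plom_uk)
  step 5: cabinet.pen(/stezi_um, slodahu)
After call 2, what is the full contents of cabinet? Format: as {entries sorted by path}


Answer: {hege/, hege/lu=jisme, stezi_um=ga}

Derivation:
→ carve(p='/hege')
← ok
→ pen(p='/hege/lu', c='jisme')
← created
→ shunt(s='/hege/lu', d='/hege/plom_uk')
← ok
→ expunge(p='/hege/plom_uk')
← ok
→ pen(p='/stezi_um', c='slodahu')
← overwrote


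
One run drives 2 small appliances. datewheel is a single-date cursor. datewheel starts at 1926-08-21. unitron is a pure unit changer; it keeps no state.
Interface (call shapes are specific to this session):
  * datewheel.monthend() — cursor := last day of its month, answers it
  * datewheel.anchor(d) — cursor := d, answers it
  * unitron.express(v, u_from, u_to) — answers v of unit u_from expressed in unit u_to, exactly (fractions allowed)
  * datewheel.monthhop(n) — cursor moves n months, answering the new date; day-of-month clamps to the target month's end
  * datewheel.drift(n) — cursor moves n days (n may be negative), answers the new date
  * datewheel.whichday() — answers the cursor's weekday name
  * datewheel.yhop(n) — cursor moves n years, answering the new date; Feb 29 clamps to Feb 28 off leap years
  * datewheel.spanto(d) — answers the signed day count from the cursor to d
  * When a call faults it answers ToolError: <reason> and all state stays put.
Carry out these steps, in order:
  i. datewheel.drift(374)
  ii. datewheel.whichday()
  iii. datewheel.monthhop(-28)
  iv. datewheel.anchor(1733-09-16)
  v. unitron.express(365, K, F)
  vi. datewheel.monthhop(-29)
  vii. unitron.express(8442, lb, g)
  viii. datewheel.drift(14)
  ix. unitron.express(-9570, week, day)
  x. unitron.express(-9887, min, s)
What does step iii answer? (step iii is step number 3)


Answer: 1925-04-30

Derivation:
>>> drift n→374
[out] 1927-08-30
>>> whichday
[out] Tuesday
>>> monthhop n→-28
[out] 1925-04-30
>>> anchor d→1733-09-16
[out] 1733-09-16
>>> express v→365 u_from→K u_to→F
[out] 19733/100
>>> monthhop n→-29
[out] 1731-04-16
>>> express v→8442 u_from→lb u_to→g
[out] 191461339377/50000
>>> drift n→14
[out] 1731-04-30
>>> express v→-9570 u_from→week u_to→day
[out] -66990
>>> express v→-9887 u_from→min u_to→s
[out] -593220


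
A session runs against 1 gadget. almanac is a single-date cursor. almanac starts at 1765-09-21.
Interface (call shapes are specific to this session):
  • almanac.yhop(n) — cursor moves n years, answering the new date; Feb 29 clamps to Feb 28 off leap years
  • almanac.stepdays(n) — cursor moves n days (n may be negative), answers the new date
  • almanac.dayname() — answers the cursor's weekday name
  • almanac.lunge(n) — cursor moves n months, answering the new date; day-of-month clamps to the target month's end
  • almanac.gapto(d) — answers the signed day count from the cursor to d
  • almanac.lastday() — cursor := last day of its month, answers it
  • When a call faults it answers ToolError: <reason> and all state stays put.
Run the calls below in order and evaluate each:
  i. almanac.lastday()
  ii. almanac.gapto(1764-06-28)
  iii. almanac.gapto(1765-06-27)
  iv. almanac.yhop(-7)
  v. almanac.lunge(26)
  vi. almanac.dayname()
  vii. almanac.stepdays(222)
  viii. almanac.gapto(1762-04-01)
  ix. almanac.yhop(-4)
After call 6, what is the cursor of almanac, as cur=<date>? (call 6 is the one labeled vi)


Answer: cur=1760-11-30

Derivation:
>>> almanac.lastday
[out] 1765-09-30
>>> almanac.gapto d→1764-06-28
[out] -459
>>> almanac.gapto d→1765-06-27
[out] -95
>>> almanac.yhop n→-7
[out] 1758-09-30
>>> almanac.lunge n→26
[out] 1760-11-30
>>> almanac.dayname
[out] Sunday
>>> almanac.stepdays n→222
[out] 1761-07-10
>>> almanac.gapto d→1762-04-01
[out] 265
>>> almanac.yhop n→-4
[out] 1757-07-10


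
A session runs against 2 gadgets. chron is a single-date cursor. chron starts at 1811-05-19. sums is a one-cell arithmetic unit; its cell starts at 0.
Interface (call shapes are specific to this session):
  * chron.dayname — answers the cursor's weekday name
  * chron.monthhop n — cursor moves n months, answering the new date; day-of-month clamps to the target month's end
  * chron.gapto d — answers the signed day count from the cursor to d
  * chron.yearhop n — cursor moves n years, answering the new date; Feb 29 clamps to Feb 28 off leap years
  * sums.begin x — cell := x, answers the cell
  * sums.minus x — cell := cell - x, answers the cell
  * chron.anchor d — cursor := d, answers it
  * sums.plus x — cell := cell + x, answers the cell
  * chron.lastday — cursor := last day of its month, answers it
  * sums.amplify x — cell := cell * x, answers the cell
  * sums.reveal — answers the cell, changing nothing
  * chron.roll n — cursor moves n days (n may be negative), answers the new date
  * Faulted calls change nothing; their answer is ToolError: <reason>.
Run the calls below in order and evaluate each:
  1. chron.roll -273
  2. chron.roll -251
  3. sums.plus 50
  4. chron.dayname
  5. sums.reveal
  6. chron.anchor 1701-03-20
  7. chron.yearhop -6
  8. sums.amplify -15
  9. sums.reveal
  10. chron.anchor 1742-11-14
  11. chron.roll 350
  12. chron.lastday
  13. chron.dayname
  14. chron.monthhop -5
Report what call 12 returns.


Answer: 1743-10-31

Derivation:
I run roll on n=-273, which returns 1810-08-19.
I use roll on n=-251, giving 1809-12-11.
I try plus on x=50, giving 50.
I try dayname(), giving Monday.
Next I call reveal(), which returns 50.
I invoke anchor on d=1701-03-20, yielding 1701-03-20.
I invoke yearhop on n=-6, and get 1695-03-20.
I run amplify on x=-15, giving -750.
I call reveal(), yielding -750.
Using anchor on d=1742-11-14: 1742-11-14.
I call roll on n=350, → 1743-10-30.
I call lastday(), and see 1743-10-31.
Calling dayname: Thursday.
I invoke monthhop on n=-5, and observe 1743-05-31.


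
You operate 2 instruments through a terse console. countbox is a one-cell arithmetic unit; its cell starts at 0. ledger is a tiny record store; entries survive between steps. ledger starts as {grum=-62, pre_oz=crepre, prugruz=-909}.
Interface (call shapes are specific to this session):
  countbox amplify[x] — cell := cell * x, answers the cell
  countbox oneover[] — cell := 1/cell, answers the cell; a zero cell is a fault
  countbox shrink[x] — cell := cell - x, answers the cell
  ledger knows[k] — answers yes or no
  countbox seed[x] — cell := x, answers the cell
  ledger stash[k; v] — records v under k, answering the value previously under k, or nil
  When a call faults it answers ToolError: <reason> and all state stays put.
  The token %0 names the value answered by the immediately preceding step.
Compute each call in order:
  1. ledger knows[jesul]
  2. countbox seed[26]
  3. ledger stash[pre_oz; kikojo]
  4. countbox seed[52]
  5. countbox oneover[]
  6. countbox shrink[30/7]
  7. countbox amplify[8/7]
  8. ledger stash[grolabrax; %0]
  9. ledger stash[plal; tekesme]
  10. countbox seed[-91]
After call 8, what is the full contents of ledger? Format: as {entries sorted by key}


Answer: {grolabrax=-3106/637, grum=-62, pre_oz=kikojo, prugruz=-909}

Derivation:
Next I call ledger knows passing jesul, and see no.
Invoking countbox seed passing 26, and get 26.
I call ledger stash passing pre_oz, kikojo, giving crepre.
I use countbox seed passing 52, giving 52.
Then countbox oneover(), and observe 1/52.
Invoking countbox shrink passing 30/7, → -1553/364.
Calling countbox amplify passing 8/7: -3106/637.
I call ledger stash passing grolabrax, %0, and observe nil.
I use ledger stash passing plal, tekesme, yielding nil.
I run countbox seed passing -91, → -91.


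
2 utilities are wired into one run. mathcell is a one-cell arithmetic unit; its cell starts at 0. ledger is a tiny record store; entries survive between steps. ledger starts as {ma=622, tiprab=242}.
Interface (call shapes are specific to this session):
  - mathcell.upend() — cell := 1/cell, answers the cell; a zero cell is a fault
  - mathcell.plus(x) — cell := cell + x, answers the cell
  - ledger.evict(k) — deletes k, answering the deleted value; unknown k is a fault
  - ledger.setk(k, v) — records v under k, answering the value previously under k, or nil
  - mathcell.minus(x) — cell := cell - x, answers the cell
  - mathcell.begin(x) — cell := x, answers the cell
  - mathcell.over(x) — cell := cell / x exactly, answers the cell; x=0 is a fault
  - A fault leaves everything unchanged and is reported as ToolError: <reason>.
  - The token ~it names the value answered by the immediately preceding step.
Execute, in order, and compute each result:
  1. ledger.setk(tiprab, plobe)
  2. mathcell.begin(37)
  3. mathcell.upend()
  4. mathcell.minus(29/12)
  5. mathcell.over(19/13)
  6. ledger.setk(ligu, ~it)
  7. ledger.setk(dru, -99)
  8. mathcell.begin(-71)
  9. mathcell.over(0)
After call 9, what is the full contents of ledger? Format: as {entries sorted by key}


Answer: {dru=-99, ligu=-13793/8436, ma=622, tiprab=plobe}

Derivation:
~$ ledger.setk k='tiprab' v='plobe'
[out] 242
~$ mathcell.begin x='37'
[out] 37
~$ mathcell.upend
[out] 1/37
~$ mathcell.minus x='29/12'
[out] -1061/444
~$ mathcell.over x='19/13'
[out] -13793/8436
~$ ledger.setk k='ligu' v='~it'
[out] nil
~$ ledger.setk k='dru' v='-99'
[out] nil
~$ mathcell.begin x='-71'
[out] -71
~$ mathcell.over x='0'
[out] ToolError: division by zero


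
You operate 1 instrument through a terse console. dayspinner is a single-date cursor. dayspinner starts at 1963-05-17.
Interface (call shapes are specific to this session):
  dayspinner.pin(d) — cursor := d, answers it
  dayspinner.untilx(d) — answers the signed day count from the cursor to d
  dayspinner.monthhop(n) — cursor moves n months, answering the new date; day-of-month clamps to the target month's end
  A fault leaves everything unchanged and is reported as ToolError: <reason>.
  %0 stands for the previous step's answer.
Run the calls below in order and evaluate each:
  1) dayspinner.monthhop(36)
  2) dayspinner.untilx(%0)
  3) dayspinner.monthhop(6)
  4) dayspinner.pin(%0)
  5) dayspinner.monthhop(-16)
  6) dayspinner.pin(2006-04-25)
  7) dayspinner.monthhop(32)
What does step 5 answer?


[in] dayspinner.monthhop n→36
  1966-05-17
[in] dayspinner.untilx d→%0
  0
[in] dayspinner.monthhop n→6
  1966-11-17
[in] dayspinner.pin d→%0
  1966-11-17
[in] dayspinner.monthhop n→-16
  1965-07-17
[in] dayspinner.pin d→2006-04-25
  2006-04-25
[in] dayspinner.monthhop n→32
  2008-12-25

Answer: 1965-07-17


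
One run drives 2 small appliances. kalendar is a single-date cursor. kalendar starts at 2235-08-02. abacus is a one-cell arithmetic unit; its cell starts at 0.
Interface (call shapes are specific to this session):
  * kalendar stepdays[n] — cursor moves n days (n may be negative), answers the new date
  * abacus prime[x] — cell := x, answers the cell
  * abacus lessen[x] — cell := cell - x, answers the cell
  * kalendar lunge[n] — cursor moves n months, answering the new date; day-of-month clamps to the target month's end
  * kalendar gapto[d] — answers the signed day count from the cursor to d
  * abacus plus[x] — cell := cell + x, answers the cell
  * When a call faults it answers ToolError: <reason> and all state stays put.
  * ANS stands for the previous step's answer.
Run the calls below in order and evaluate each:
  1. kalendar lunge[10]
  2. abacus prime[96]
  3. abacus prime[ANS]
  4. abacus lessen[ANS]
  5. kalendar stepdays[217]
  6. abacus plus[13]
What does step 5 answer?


Invoking kalendar lunge on n=10: 2236-06-02.
I use abacus prime on x=96, and see 96.
Calling abacus prime on x=ANS, and get 96.
Next I call abacus lessen on x=ANS, — result: 0.
Next I call kalendar stepdays on n=217, giving 2237-01-05.
Calling abacus plus on x=13, and see 13.

Answer: 2237-01-05


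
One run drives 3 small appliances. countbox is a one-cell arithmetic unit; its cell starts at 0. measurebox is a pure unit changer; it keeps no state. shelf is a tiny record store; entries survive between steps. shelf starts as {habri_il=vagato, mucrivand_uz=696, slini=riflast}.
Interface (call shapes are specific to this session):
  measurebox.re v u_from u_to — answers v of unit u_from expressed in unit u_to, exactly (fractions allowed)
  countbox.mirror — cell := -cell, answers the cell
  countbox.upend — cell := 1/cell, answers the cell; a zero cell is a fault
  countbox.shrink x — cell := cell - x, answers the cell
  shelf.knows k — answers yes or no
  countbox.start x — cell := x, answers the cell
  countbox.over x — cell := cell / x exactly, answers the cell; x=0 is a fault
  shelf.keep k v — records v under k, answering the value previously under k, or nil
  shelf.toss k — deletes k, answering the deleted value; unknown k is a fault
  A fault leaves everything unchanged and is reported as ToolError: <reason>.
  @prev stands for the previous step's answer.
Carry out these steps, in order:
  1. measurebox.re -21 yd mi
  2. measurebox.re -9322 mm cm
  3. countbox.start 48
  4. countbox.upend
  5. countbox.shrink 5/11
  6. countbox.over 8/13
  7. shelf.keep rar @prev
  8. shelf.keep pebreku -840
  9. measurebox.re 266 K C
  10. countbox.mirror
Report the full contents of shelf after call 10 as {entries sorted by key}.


Answer: {habri_il=vagato, mucrivand_uz=696, pebreku=-840, rar=-2977/4224, slini=riflast}

Derivation:
$ measurebox.re -21 yd mi
  -21/1760
$ measurebox.re -9322 mm cm
  -4661/5
$ countbox.start 48
  48
$ countbox.upend
  1/48
$ countbox.shrink 5/11
  -229/528
$ countbox.over 8/13
  -2977/4224
$ shelf.keep rar @prev
  nil
$ shelf.keep pebreku -840
  nil
$ measurebox.re 266 K C
  -143/20
$ countbox.mirror
  2977/4224
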